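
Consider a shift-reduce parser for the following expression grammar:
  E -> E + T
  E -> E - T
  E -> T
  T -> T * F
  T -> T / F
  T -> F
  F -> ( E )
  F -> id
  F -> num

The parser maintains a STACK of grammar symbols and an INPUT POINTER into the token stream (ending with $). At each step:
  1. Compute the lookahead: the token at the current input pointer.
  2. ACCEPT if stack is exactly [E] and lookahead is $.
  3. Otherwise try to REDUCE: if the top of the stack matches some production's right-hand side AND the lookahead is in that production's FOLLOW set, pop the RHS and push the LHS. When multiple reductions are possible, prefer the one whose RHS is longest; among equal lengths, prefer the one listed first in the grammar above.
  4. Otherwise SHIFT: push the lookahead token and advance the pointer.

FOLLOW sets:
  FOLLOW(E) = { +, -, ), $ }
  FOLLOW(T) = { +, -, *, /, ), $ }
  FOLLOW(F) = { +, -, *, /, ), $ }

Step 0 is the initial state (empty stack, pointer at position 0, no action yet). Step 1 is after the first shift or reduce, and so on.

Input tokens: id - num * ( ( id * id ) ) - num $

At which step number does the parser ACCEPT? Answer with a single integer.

Answer: 33

Derivation:
Step 1: shift id. Stack=[id] ptr=1 lookahead=- remaining=[- num * ( ( id * id ) ) - num $]
Step 2: reduce F->id. Stack=[F] ptr=1 lookahead=- remaining=[- num * ( ( id * id ) ) - num $]
Step 3: reduce T->F. Stack=[T] ptr=1 lookahead=- remaining=[- num * ( ( id * id ) ) - num $]
Step 4: reduce E->T. Stack=[E] ptr=1 lookahead=- remaining=[- num * ( ( id * id ) ) - num $]
Step 5: shift -. Stack=[E -] ptr=2 lookahead=num remaining=[num * ( ( id * id ) ) - num $]
Step 6: shift num. Stack=[E - num] ptr=3 lookahead=* remaining=[* ( ( id * id ) ) - num $]
Step 7: reduce F->num. Stack=[E - F] ptr=3 lookahead=* remaining=[* ( ( id * id ) ) - num $]
Step 8: reduce T->F. Stack=[E - T] ptr=3 lookahead=* remaining=[* ( ( id * id ) ) - num $]
Step 9: shift *. Stack=[E - T *] ptr=4 lookahead=( remaining=[( ( id * id ) ) - num $]
Step 10: shift (. Stack=[E - T * (] ptr=5 lookahead=( remaining=[( id * id ) ) - num $]
Step 11: shift (. Stack=[E - T * ( (] ptr=6 lookahead=id remaining=[id * id ) ) - num $]
Step 12: shift id. Stack=[E - T * ( ( id] ptr=7 lookahead=* remaining=[* id ) ) - num $]
Step 13: reduce F->id. Stack=[E - T * ( ( F] ptr=7 lookahead=* remaining=[* id ) ) - num $]
Step 14: reduce T->F. Stack=[E - T * ( ( T] ptr=7 lookahead=* remaining=[* id ) ) - num $]
Step 15: shift *. Stack=[E - T * ( ( T *] ptr=8 lookahead=id remaining=[id ) ) - num $]
Step 16: shift id. Stack=[E - T * ( ( T * id] ptr=9 lookahead=) remaining=[) ) - num $]
Step 17: reduce F->id. Stack=[E - T * ( ( T * F] ptr=9 lookahead=) remaining=[) ) - num $]
Step 18: reduce T->T * F. Stack=[E - T * ( ( T] ptr=9 lookahead=) remaining=[) ) - num $]
Step 19: reduce E->T. Stack=[E - T * ( ( E] ptr=9 lookahead=) remaining=[) ) - num $]
Step 20: shift ). Stack=[E - T * ( ( E )] ptr=10 lookahead=) remaining=[) - num $]
Step 21: reduce F->( E ). Stack=[E - T * ( F] ptr=10 lookahead=) remaining=[) - num $]
Step 22: reduce T->F. Stack=[E - T * ( T] ptr=10 lookahead=) remaining=[) - num $]
Step 23: reduce E->T. Stack=[E - T * ( E] ptr=10 lookahead=) remaining=[) - num $]
Step 24: shift ). Stack=[E - T * ( E )] ptr=11 lookahead=- remaining=[- num $]
Step 25: reduce F->( E ). Stack=[E - T * F] ptr=11 lookahead=- remaining=[- num $]
Step 26: reduce T->T * F. Stack=[E - T] ptr=11 lookahead=- remaining=[- num $]
Step 27: reduce E->E - T. Stack=[E] ptr=11 lookahead=- remaining=[- num $]
Step 28: shift -. Stack=[E -] ptr=12 lookahead=num remaining=[num $]
Step 29: shift num. Stack=[E - num] ptr=13 lookahead=$ remaining=[$]
Step 30: reduce F->num. Stack=[E - F] ptr=13 lookahead=$ remaining=[$]
Step 31: reduce T->F. Stack=[E - T] ptr=13 lookahead=$ remaining=[$]
Step 32: reduce E->E - T. Stack=[E] ptr=13 lookahead=$ remaining=[$]
Step 33: accept. Stack=[E] ptr=13 lookahead=$ remaining=[$]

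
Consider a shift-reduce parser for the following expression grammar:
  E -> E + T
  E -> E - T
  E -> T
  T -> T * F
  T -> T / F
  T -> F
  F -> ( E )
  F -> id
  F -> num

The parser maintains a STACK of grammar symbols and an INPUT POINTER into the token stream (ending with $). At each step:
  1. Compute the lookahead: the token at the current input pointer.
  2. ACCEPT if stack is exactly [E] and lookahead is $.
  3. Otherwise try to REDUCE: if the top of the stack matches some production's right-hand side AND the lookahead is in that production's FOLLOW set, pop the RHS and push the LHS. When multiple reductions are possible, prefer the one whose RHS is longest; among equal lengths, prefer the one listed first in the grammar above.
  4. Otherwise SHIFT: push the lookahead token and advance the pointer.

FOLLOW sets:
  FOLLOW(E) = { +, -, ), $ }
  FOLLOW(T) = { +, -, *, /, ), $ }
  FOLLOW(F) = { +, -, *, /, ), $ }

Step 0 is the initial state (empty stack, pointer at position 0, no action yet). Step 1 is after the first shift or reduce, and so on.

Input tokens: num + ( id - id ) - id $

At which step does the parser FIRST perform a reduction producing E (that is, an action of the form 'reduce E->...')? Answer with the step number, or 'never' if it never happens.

Answer: 4

Derivation:
Step 1: shift num. Stack=[num] ptr=1 lookahead=+ remaining=[+ ( id - id ) - id $]
Step 2: reduce F->num. Stack=[F] ptr=1 lookahead=+ remaining=[+ ( id - id ) - id $]
Step 3: reduce T->F. Stack=[T] ptr=1 lookahead=+ remaining=[+ ( id - id ) - id $]
Step 4: reduce E->T. Stack=[E] ptr=1 lookahead=+ remaining=[+ ( id - id ) - id $]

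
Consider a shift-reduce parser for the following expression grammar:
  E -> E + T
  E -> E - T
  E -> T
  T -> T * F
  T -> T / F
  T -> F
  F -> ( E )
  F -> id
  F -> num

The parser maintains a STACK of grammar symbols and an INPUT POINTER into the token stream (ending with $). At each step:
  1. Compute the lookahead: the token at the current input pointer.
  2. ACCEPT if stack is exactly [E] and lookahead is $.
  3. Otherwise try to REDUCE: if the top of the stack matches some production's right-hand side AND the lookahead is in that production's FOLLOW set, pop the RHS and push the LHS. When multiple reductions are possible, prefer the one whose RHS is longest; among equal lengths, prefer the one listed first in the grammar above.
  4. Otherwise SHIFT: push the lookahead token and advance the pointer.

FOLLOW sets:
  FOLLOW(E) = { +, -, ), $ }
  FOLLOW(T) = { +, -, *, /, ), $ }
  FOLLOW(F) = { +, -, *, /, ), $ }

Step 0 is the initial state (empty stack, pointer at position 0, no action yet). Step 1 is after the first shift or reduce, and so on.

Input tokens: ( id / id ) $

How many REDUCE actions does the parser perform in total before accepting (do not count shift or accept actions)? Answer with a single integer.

Answer: 8

Derivation:
Step 1: shift (. Stack=[(] ptr=1 lookahead=id remaining=[id / id ) $]
Step 2: shift id. Stack=[( id] ptr=2 lookahead=/ remaining=[/ id ) $]
Step 3: reduce F->id. Stack=[( F] ptr=2 lookahead=/ remaining=[/ id ) $]
Step 4: reduce T->F. Stack=[( T] ptr=2 lookahead=/ remaining=[/ id ) $]
Step 5: shift /. Stack=[( T /] ptr=3 lookahead=id remaining=[id ) $]
Step 6: shift id. Stack=[( T / id] ptr=4 lookahead=) remaining=[) $]
Step 7: reduce F->id. Stack=[( T / F] ptr=4 lookahead=) remaining=[) $]
Step 8: reduce T->T / F. Stack=[( T] ptr=4 lookahead=) remaining=[) $]
Step 9: reduce E->T. Stack=[( E] ptr=4 lookahead=) remaining=[) $]
Step 10: shift ). Stack=[( E )] ptr=5 lookahead=$ remaining=[$]
Step 11: reduce F->( E ). Stack=[F] ptr=5 lookahead=$ remaining=[$]
Step 12: reduce T->F. Stack=[T] ptr=5 lookahead=$ remaining=[$]
Step 13: reduce E->T. Stack=[E] ptr=5 lookahead=$ remaining=[$]
Step 14: accept. Stack=[E] ptr=5 lookahead=$ remaining=[$]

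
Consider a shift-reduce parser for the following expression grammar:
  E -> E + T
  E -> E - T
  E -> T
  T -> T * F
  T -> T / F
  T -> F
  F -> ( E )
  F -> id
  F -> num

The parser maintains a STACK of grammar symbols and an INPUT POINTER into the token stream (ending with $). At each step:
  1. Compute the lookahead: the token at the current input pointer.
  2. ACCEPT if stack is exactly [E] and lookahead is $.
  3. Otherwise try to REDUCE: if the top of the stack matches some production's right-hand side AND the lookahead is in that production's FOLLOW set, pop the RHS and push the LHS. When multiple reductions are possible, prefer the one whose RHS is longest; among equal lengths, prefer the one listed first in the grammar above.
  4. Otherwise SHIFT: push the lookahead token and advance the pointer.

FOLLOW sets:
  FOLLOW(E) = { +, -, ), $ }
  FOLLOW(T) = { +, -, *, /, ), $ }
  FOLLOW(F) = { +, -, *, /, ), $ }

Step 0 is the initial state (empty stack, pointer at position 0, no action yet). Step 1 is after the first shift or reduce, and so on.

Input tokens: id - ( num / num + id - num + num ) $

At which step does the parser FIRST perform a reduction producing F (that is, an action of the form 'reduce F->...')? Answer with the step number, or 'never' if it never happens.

Answer: 2

Derivation:
Step 1: shift id. Stack=[id] ptr=1 lookahead=- remaining=[- ( num / num + id - num + num ) $]
Step 2: reduce F->id. Stack=[F] ptr=1 lookahead=- remaining=[- ( num / num + id - num + num ) $]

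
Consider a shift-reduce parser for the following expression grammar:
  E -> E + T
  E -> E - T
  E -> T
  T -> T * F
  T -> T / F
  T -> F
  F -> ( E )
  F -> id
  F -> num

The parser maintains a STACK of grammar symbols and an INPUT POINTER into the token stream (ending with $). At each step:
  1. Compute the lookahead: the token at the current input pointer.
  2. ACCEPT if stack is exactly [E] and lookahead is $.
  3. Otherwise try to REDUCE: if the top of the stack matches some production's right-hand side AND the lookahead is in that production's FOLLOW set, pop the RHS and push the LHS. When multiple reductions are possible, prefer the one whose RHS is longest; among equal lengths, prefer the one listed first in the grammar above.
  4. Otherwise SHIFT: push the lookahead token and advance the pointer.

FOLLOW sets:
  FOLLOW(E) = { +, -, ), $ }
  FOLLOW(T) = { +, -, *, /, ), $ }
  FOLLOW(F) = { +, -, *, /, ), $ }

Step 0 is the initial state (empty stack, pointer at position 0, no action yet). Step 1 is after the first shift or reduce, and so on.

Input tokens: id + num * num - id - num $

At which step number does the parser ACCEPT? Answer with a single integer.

Answer: 24

Derivation:
Step 1: shift id. Stack=[id] ptr=1 lookahead=+ remaining=[+ num * num - id - num $]
Step 2: reduce F->id. Stack=[F] ptr=1 lookahead=+ remaining=[+ num * num - id - num $]
Step 3: reduce T->F. Stack=[T] ptr=1 lookahead=+ remaining=[+ num * num - id - num $]
Step 4: reduce E->T. Stack=[E] ptr=1 lookahead=+ remaining=[+ num * num - id - num $]
Step 5: shift +. Stack=[E +] ptr=2 lookahead=num remaining=[num * num - id - num $]
Step 6: shift num. Stack=[E + num] ptr=3 lookahead=* remaining=[* num - id - num $]
Step 7: reduce F->num. Stack=[E + F] ptr=3 lookahead=* remaining=[* num - id - num $]
Step 8: reduce T->F. Stack=[E + T] ptr=3 lookahead=* remaining=[* num - id - num $]
Step 9: shift *. Stack=[E + T *] ptr=4 lookahead=num remaining=[num - id - num $]
Step 10: shift num. Stack=[E + T * num] ptr=5 lookahead=- remaining=[- id - num $]
Step 11: reduce F->num. Stack=[E + T * F] ptr=5 lookahead=- remaining=[- id - num $]
Step 12: reduce T->T * F. Stack=[E + T] ptr=5 lookahead=- remaining=[- id - num $]
Step 13: reduce E->E + T. Stack=[E] ptr=5 lookahead=- remaining=[- id - num $]
Step 14: shift -. Stack=[E -] ptr=6 lookahead=id remaining=[id - num $]
Step 15: shift id. Stack=[E - id] ptr=7 lookahead=- remaining=[- num $]
Step 16: reduce F->id. Stack=[E - F] ptr=7 lookahead=- remaining=[- num $]
Step 17: reduce T->F. Stack=[E - T] ptr=7 lookahead=- remaining=[- num $]
Step 18: reduce E->E - T. Stack=[E] ptr=7 lookahead=- remaining=[- num $]
Step 19: shift -. Stack=[E -] ptr=8 lookahead=num remaining=[num $]
Step 20: shift num. Stack=[E - num] ptr=9 lookahead=$ remaining=[$]
Step 21: reduce F->num. Stack=[E - F] ptr=9 lookahead=$ remaining=[$]
Step 22: reduce T->F. Stack=[E - T] ptr=9 lookahead=$ remaining=[$]
Step 23: reduce E->E - T. Stack=[E] ptr=9 lookahead=$ remaining=[$]
Step 24: accept. Stack=[E] ptr=9 lookahead=$ remaining=[$]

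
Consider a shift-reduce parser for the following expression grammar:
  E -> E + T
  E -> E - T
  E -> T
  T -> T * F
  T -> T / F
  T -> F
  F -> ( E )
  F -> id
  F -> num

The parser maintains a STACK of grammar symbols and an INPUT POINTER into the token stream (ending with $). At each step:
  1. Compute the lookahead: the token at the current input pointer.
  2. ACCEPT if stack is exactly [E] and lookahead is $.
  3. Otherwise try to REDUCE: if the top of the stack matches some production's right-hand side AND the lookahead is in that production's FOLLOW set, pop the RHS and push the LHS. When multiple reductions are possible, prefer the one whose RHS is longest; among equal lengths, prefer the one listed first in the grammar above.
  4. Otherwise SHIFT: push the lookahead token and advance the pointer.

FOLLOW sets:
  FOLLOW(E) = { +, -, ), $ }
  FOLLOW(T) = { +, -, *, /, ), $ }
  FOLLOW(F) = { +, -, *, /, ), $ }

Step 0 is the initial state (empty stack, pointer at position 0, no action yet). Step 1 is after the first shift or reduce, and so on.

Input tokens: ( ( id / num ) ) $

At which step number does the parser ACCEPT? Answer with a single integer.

Answer: 19

Derivation:
Step 1: shift (. Stack=[(] ptr=1 lookahead=( remaining=[( id / num ) ) $]
Step 2: shift (. Stack=[( (] ptr=2 lookahead=id remaining=[id / num ) ) $]
Step 3: shift id. Stack=[( ( id] ptr=3 lookahead=/ remaining=[/ num ) ) $]
Step 4: reduce F->id. Stack=[( ( F] ptr=3 lookahead=/ remaining=[/ num ) ) $]
Step 5: reduce T->F. Stack=[( ( T] ptr=3 lookahead=/ remaining=[/ num ) ) $]
Step 6: shift /. Stack=[( ( T /] ptr=4 lookahead=num remaining=[num ) ) $]
Step 7: shift num. Stack=[( ( T / num] ptr=5 lookahead=) remaining=[) ) $]
Step 8: reduce F->num. Stack=[( ( T / F] ptr=5 lookahead=) remaining=[) ) $]
Step 9: reduce T->T / F. Stack=[( ( T] ptr=5 lookahead=) remaining=[) ) $]
Step 10: reduce E->T. Stack=[( ( E] ptr=5 lookahead=) remaining=[) ) $]
Step 11: shift ). Stack=[( ( E )] ptr=6 lookahead=) remaining=[) $]
Step 12: reduce F->( E ). Stack=[( F] ptr=6 lookahead=) remaining=[) $]
Step 13: reduce T->F. Stack=[( T] ptr=6 lookahead=) remaining=[) $]
Step 14: reduce E->T. Stack=[( E] ptr=6 lookahead=) remaining=[) $]
Step 15: shift ). Stack=[( E )] ptr=7 lookahead=$ remaining=[$]
Step 16: reduce F->( E ). Stack=[F] ptr=7 lookahead=$ remaining=[$]
Step 17: reduce T->F. Stack=[T] ptr=7 lookahead=$ remaining=[$]
Step 18: reduce E->T. Stack=[E] ptr=7 lookahead=$ remaining=[$]
Step 19: accept. Stack=[E] ptr=7 lookahead=$ remaining=[$]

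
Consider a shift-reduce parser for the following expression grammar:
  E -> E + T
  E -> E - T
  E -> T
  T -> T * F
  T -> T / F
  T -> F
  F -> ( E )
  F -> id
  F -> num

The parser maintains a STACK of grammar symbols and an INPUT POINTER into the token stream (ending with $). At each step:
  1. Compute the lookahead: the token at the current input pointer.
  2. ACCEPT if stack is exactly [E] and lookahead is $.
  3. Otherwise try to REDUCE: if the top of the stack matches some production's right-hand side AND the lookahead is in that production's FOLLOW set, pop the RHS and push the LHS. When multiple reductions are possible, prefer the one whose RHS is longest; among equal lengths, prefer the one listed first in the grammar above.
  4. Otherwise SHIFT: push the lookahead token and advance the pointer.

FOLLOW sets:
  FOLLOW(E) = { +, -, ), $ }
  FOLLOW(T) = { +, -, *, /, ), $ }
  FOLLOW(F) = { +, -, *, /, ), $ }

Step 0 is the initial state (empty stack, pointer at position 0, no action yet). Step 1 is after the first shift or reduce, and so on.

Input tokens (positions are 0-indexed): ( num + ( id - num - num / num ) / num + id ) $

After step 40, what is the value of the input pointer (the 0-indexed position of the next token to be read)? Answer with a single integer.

Answer: 17

Derivation:
Step 1: shift (. Stack=[(] ptr=1 lookahead=num remaining=[num + ( id - num - num / num ) / num + id ) $]
Step 2: shift num. Stack=[( num] ptr=2 lookahead=+ remaining=[+ ( id - num - num / num ) / num + id ) $]
Step 3: reduce F->num. Stack=[( F] ptr=2 lookahead=+ remaining=[+ ( id - num - num / num ) / num + id ) $]
Step 4: reduce T->F. Stack=[( T] ptr=2 lookahead=+ remaining=[+ ( id - num - num / num ) / num + id ) $]
Step 5: reduce E->T. Stack=[( E] ptr=2 lookahead=+ remaining=[+ ( id - num - num / num ) / num + id ) $]
Step 6: shift +. Stack=[( E +] ptr=3 lookahead=( remaining=[( id - num - num / num ) / num + id ) $]
Step 7: shift (. Stack=[( E + (] ptr=4 lookahead=id remaining=[id - num - num / num ) / num + id ) $]
Step 8: shift id. Stack=[( E + ( id] ptr=5 lookahead=- remaining=[- num - num / num ) / num + id ) $]
Step 9: reduce F->id. Stack=[( E + ( F] ptr=5 lookahead=- remaining=[- num - num / num ) / num + id ) $]
Step 10: reduce T->F. Stack=[( E + ( T] ptr=5 lookahead=- remaining=[- num - num / num ) / num + id ) $]
Step 11: reduce E->T. Stack=[( E + ( E] ptr=5 lookahead=- remaining=[- num - num / num ) / num + id ) $]
Step 12: shift -. Stack=[( E + ( E -] ptr=6 lookahead=num remaining=[num - num / num ) / num + id ) $]
Step 13: shift num. Stack=[( E + ( E - num] ptr=7 lookahead=- remaining=[- num / num ) / num + id ) $]
Step 14: reduce F->num. Stack=[( E + ( E - F] ptr=7 lookahead=- remaining=[- num / num ) / num + id ) $]
Step 15: reduce T->F. Stack=[( E + ( E - T] ptr=7 lookahead=- remaining=[- num / num ) / num + id ) $]
Step 16: reduce E->E - T. Stack=[( E + ( E] ptr=7 lookahead=- remaining=[- num / num ) / num + id ) $]
Step 17: shift -. Stack=[( E + ( E -] ptr=8 lookahead=num remaining=[num / num ) / num + id ) $]
Step 18: shift num. Stack=[( E + ( E - num] ptr=9 lookahead=/ remaining=[/ num ) / num + id ) $]
Step 19: reduce F->num. Stack=[( E + ( E - F] ptr=9 lookahead=/ remaining=[/ num ) / num + id ) $]
Step 20: reduce T->F. Stack=[( E + ( E - T] ptr=9 lookahead=/ remaining=[/ num ) / num + id ) $]
Step 21: shift /. Stack=[( E + ( E - T /] ptr=10 lookahead=num remaining=[num ) / num + id ) $]
Step 22: shift num. Stack=[( E + ( E - T / num] ptr=11 lookahead=) remaining=[) / num + id ) $]
Step 23: reduce F->num. Stack=[( E + ( E - T / F] ptr=11 lookahead=) remaining=[) / num + id ) $]
Step 24: reduce T->T / F. Stack=[( E + ( E - T] ptr=11 lookahead=) remaining=[) / num + id ) $]
Step 25: reduce E->E - T. Stack=[( E + ( E] ptr=11 lookahead=) remaining=[) / num + id ) $]
Step 26: shift ). Stack=[( E + ( E )] ptr=12 lookahead=/ remaining=[/ num + id ) $]
Step 27: reduce F->( E ). Stack=[( E + F] ptr=12 lookahead=/ remaining=[/ num + id ) $]
Step 28: reduce T->F. Stack=[( E + T] ptr=12 lookahead=/ remaining=[/ num + id ) $]
Step 29: shift /. Stack=[( E + T /] ptr=13 lookahead=num remaining=[num + id ) $]
Step 30: shift num. Stack=[( E + T / num] ptr=14 lookahead=+ remaining=[+ id ) $]
Step 31: reduce F->num. Stack=[( E + T / F] ptr=14 lookahead=+ remaining=[+ id ) $]
Step 32: reduce T->T / F. Stack=[( E + T] ptr=14 lookahead=+ remaining=[+ id ) $]
Step 33: reduce E->E + T. Stack=[( E] ptr=14 lookahead=+ remaining=[+ id ) $]
Step 34: shift +. Stack=[( E +] ptr=15 lookahead=id remaining=[id ) $]
Step 35: shift id. Stack=[( E + id] ptr=16 lookahead=) remaining=[) $]
Step 36: reduce F->id. Stack=[( E + F] ptr=16 lookahead=) remaining=[) $]
Step 37: reduce T->F. Stack=[( E + T] ptr=16 lookahead=) remaining=[) $]
Step 38: reduce E->E + T. Stack=[( E] ptr=16 lookahead=) remaining=[) $]
Step 39: shift ). Stack=[( E )] ptr=17 lookahead=$ remaining=[$]
Step 40: reduce F->( E ). Stack=[F] ptr=17 lookahead=$ remaining=[$]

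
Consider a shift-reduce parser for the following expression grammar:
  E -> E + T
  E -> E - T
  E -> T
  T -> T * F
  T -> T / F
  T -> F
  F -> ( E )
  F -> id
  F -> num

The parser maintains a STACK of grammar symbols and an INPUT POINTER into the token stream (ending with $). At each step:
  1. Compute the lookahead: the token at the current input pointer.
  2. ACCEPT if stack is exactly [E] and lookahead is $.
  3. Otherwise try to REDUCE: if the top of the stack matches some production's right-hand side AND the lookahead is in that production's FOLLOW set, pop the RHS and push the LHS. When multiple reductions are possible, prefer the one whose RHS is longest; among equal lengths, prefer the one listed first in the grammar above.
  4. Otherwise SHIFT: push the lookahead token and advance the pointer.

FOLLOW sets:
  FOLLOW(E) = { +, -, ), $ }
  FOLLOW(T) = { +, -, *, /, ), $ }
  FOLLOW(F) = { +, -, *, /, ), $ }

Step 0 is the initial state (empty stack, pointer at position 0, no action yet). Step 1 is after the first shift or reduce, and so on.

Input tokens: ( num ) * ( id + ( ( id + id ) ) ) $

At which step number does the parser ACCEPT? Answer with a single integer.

Answer: 39

Derivation:
Step 1: shift (. Stack=[(] ptr=1 lookahead=num remaining=[num ) * ( id + ( ( id + id ) ) ) $]
Step 2: shift num. Stack=[( num] ptr=2 lookahead=) remaining=[) * ( id + ( ( id + id ) ) ) $]
Step 3: reduce F->num. Stack=[( F] ptr=2 lookahead=) remaining=[) * ( id + ( ( id + id ) ) ) $]
Step 4: reduce T->F. Stack=[( T] ptr=2 lookahead=) remaining=[) * ( id + ( ( id + id ) ) ) $]
Step 5: reduce E->T. Stack=[( E] ptr=2 lookahead=) remaining=[) * ( id + ( ( id + id ) ) ) $]
Step 6: shift ). Stack=[( E )] ptr=3 lookahead=* remaining=[* ( id + ( ( id + id ) ) ) $]
Step 7: reduce F->( E ). Stack=[F] ptr=3 lookahead=* remaining=[* ( id + ( ( id + id ) ) ) $]
Step 8: reduce T->F. Stack=[T] ptr=3 lookahead=* remaining=[* ( id + ( ( id + id ) ) ) $]
Step 9: shift *. Stack=[T *] ptr=4 lookahead=( remaining=[( id + ( ( id + id ) ) ) $]
Step 10: shift (. Stack=[T * (] ptr=5 lookahead=id remaining=[id + ( ( id + id ) ) ) $]
Step 11: shift id. Stack=[T * ( id] ptr=6 lookahead=+ remaining=[+ ( ( id + id ) ) ) $]
Step 12: reduce F->id. Stack=[T * ( F] ptr=6 lookahead=+ remaining=[+ ( ( id + id ) ) ) $]
Step 13: reduce T->F. Stack=[T * ( T] ptr=6 lookahead=+ remaining=[+ ( ( id + id ) ) ) $]
Step 14: reduce E->T. Stack=[T * ( E] ptr=6 lookahead=+ remaining=[+ ( ( id + id ) ) ) $]
Step 15: shift +. Stack=[T * ( E +] ptr=7 lookahead=( remaining=[( ( id + id ) ) ) $]
Step 16: shift (. Stack=[T * ( E + (] ptr=8 lookahead=( remaining=[( id + id ) ) ) $]
Step 17: shift (. Stack=[T * ( E + ( (] ptr=9 lookahead=id remaining=[id + id ) ) ) $]
Step 18: shift id. Stack=[T * ( E + ( ( id] ptr=10 lookahead=+ remaining=[+ id ) ) ) $]
Step 19: reduce F->id. Stack=[T * ( E + ( ( F] ptr=10 lookahead=+ remaining=[+ id ) ) ) $]
Step 20: reduce T->F. Stack=[T * ( E + ( ( T] ptr=10 lookahead=+ remaining=[+ id ) ) ) $]
Step 21: reduce E->T. Stack=[T * ( E + ( ( E] ptr=10 lookahead=+ remaining=[+ id ) ) ) $]
Step 22: shift +. Stack=[T * ( E + ( ( E +] ptr=11 lookahead=id remaining=[id ) ) ) $]
Step 23: shift id. Stack=[T * ( E + ( ( E + id] ptr=12 lookahead=) remaining=[) ) ) $]
Step 24: reduce F->id. Stack=[T * ( E + ( ( E + F] ptr=12 lookahead=) remaining=[) ) ) $]
Step 25: reduce T->F. Stack=[T * ( E + ( ( E + T] ptr=12 lookahead=) remaining=[) ) ) $]
Step 26: reduce E->E + T. Stack=[T * ( E + ( ( E] ptr=12 lookahead=) remaining=[) ) ) $]
Step 27: shift ). Stack=[T * ( E + ( ( E )] ptr=13 lookahead=) remaining=[) ) $]
Step 28: reduce F->( E ). Stack=[T * ( E + ( F] ptr=13 lookahead=) remaining=[) ) $]
Step 29: reduce T->F. Stack=[T * ( E + ( T] ptr=13 lookahead=) remaining=[) ) $]
Step 30: reduce E->T. Stack=[T * ( E + ( E] ptr=13 lookahead=) remaining=[) ) $]
Step 31: shift ). Stack=[T * ( E + ( E )] ptr=14 lookahead=) remaining=[) $]
Step 32: reduce F->( E ). Stack=[T * ( E + F] ptr=14 lookahead=) remaining=[) $]
Step 33: reduce T->F. Stack=[T * ( E + T] ptr=14 lookahead=) remaining=[) $]
Step 34: reduce E->E + T. Stack=[T * ( E] ptr=14 lookahead=) remaining=[) $]
Step 35: shift ). Stack=[T * ( E )] ptr=15 lookahead=$ remaining=[$]
Step 36: reduce F->( E ). Stack=[T * F] ptr=15 lookahead=$ remaining=[$]
Step 37: reduce T->T * F. Stack=[T] ptr=15 lookahead=$ remaining=[$]
Step 38: reduce E->T. Stack=[E] ptr=15 lookahead=$ remaining=[$]
Step 39: accept. Stack=[E] ptr=15 lookahead=$ remaining=[$]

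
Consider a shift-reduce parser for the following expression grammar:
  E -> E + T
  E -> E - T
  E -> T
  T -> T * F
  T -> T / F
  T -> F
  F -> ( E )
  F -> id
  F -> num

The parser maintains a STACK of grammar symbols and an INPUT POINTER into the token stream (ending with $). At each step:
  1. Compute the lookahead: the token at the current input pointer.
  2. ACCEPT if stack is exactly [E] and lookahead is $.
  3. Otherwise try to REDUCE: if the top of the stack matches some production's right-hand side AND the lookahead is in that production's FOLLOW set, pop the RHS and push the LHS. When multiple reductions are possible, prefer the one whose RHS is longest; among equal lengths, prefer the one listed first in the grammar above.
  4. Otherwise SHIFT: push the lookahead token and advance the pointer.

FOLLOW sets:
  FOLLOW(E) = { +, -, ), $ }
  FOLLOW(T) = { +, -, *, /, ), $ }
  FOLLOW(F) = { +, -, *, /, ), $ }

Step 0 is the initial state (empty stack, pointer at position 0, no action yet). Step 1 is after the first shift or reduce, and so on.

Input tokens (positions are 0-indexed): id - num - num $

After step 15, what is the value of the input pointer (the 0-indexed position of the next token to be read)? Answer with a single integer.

Answer: 5

Derivation:
Step 1: shift id. Stack=[id] ptr=1 lookahead=- remaining=[- num - num $]
Step 2: reduce F->id. Stack=[F] ptr=1 lookahead=- remaining=[- num - num $]
Step 3: reduce T->F. Stack=[T] ptr=1 lookahead=- remaining=[- num - num $]
Step 4: reduce E->T. Stack=[E] ptr=1 lookahead=- remaining=[- num - num $]
Step 5: shift -. Stack=[E -] ptr=2 lookahead=num remaining=[num - num $]
Step 6: shift num. Stack=[E - num] ptr=3 lookahead=- remaining=[- num $]
Step 7: reduce F->num. Stack=[E - F] ptr=3 lookahead=- remaining=[- num $]
Step 8: reduce T->F. Stack=[E - T] ptr=3 lookahead=- remaining=[- num $]
Step 9: reduce E->E - T. Stack=[E] ptr=3 lookahead=- remaining=[- num $]
Step 10: shift -. Stack=[E -] ptr=4 lookahead=num remaining=[num $]
Step 11: shift num. Stack=[E - num] ptr=5 lookahead=$ remaining=[$]
Step 12: reduce F->num. Stack=[E - F] ptr=5 lookahead=$ remaining=[$]
Step 13: reduce T->F. Stack=[E - T] ptr=5 lookahead=$ remaining=[$]
Step 14: reduce E->E - T. Stack=[E] ptr=5 lookahead=$ remaining=[$]
Step 15: accept. Stack=[E] ptr=5 lookahead=$ remaining=[$]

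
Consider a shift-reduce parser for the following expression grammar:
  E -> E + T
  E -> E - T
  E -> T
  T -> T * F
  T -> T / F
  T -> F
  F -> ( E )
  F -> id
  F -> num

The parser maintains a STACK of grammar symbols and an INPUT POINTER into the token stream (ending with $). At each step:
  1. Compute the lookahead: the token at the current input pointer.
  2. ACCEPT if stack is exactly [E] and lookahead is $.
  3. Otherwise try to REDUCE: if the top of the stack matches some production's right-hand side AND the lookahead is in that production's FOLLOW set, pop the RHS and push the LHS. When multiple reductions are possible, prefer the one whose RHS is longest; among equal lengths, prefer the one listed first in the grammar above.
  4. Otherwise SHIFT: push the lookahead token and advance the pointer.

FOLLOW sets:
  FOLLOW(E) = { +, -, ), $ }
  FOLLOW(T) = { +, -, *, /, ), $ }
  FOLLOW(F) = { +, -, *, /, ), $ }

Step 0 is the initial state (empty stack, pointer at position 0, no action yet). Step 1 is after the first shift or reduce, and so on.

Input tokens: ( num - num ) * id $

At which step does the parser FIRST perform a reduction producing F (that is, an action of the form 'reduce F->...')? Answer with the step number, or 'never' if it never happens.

Answer: 3

Derivation:
Step 1: shift (. Stack=[(] ptr=1 lookahead=num remaining=[num - num ) * id $]
Step 2: shift num. Stack=[( num] ptr=2 lookahead=- remaining=[- num ) * id $]
Step 3: reduce F->num. Stack=[( F] ptr=2 lookahead=- remaining=[- num ) * id $]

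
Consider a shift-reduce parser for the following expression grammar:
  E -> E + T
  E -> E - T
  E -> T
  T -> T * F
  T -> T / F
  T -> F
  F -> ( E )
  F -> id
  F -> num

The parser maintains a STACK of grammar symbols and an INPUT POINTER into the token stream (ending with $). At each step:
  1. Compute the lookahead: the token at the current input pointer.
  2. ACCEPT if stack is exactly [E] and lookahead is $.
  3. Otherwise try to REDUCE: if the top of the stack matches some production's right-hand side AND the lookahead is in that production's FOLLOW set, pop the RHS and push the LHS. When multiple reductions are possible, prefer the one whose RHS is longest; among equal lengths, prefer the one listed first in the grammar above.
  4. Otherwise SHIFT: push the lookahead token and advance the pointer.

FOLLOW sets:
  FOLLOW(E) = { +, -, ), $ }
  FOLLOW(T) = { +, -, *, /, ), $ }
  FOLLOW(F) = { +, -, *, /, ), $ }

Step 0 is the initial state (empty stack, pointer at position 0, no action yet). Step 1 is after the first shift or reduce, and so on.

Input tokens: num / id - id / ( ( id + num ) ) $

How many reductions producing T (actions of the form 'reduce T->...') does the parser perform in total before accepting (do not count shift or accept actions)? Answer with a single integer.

Answer: 7

Derivation:
Step 1: shift num. Stack=[num] ptr=1 lookahead=/ remaining=[/ id - id / ( ( id + num ) ) $]
Step 2: reduce F->num. Stack=[F] ptr=1 lookahead=/ remaining=[/ id - id / ( ( id + num ) ) $]
Step 3: reduce T->F. Stack=[T] ptr=1 lookahead=/ remaining=[/ id - id / ( ( id + num ) ) $]
Step 4: shift /. Stack=[T /] ptr=2 lookahead=id remaining=[id - id / ( ( id + num ) ) $]
Step 5: shift id. Stack=[T / id] ptr=3 lookahead=- remaining=[- id / ( ( id + num ) ) $]
Step 6: reduce F->id. Stack=[T / F] ptr=3 lookahead=- remaining=[- id / ( ( id + num ) ) $]
Step 7: reduce T->T / F. Stack=[T] ptr=3 lookahead=- remaining=[- id / ( ( id + num ) ) $]
Step 8: reduce E->T. Stack=[E] ptr=3 lookahead=- remaining=[- id / ( ( id + num ) ) $]
Step 9: shift -. Stack=[E -] ptr=4 lookahead=id remaining=[id / ( ( id + num ) ) $]
Step 10: shift id. Stack=[E - id] ptr=5 lookahead=/ remaining=[/ ( ( id + num ) ) $]
Step 11: reduce F->id. Stack=[E - F] ptr=5 lookahead=/ remaining=[/ ( ( id + num ) ) $]
Step 12: reduce T->F. Stack=[E - T] ptr=5 lookahead=/ remaining=[/ ( ( id + num ) ) $]
Step 13: shift /. Stack=[E - T /] ptr=6 lookahead=( remaining=[( ( id + num ) ) $]
Step 14: shift (. Stack=[E - T / (] ptr=7 lookahead=( remaining=[( id + num ) ) $]
Step 15: shift (. Stack=[E - T / ( (] ptr=8 lookahead=id remaining=[id + num ) ) $]
Step 16: shift id. Stack=[E - T / ( ( id] ptr=9 lookahead=+ remaining=[+ num ) ) $]
Step 17: reduce F->id. Stack=[E - T / ( ( F] ptr=9 lookahead=+ remaining=[+ num ) ) $]
Step 18: reduce T->F. Stack=[E - T / ( ( T] ptr=9 lookahead=+ remaining=[+ num ) ) $]
Step 19: reduce E->T. Stack=[E - T / ( ( E] ptr=9 lookahead=+ remaining=[+ num ) ) $]
Step 20: shift +. Stack=[E - T / ( ( E +] ptr=10 lookahead=num remaining=[num ) ) $]
Step 21: shift num. Stack=[E - T / ( ( E + num] ptr=11 lookahead=) remaining=[) ) $]
Step 22: reduce F->num. Stack=[E - T / ( ( E + F] ptr=11 lookahead=) remaining=[) ) $]
Step 23: reduce T->F. Stack=[E - T / ( ( E + T] ptr=11 lookahead=) remaining=[) ) $]
Step 24: reduce E->E + T. Stack=[E - T / ( ( E] ptr=11 lookahead=) remaining=[) ) $]
Step 25: shift ). Stack=[E - T / ( ( E )] ptr=12 lookahead=) remaining=[) $]
Step 26: reduce F->( E ). Stack=[E - T / ( F] ptr=12 lookahead=) remaining=[) $]
Step 27: reduce T->F. Stack=[E - T / ( T] ptr=12 lookahead=) remaining=[) $]
Step 28: reduce E->T. Stack=[E - T / ( E] ptr=12 lookahead=) remaining=[) $]
Step 29: shift ). Stack=[E - T / ( E )] ptr=13 lookahead=$ remaining=[$]
Step 30: reduce F->( E ). Stack=[E - T / F] ptr=13 lookahead=$ remaining=[$]
Step 31: reduce T->T / F. Stack=[E - T] ptr=13 lookahead=$ remaining=[$]
Step 32: reduce E->E - T. Stack=[E] ptr=13 lookahead=$ remaining=[$]
Step 33: accept. Stack=[E] ptr=13 lookahead=$ remaining=[$]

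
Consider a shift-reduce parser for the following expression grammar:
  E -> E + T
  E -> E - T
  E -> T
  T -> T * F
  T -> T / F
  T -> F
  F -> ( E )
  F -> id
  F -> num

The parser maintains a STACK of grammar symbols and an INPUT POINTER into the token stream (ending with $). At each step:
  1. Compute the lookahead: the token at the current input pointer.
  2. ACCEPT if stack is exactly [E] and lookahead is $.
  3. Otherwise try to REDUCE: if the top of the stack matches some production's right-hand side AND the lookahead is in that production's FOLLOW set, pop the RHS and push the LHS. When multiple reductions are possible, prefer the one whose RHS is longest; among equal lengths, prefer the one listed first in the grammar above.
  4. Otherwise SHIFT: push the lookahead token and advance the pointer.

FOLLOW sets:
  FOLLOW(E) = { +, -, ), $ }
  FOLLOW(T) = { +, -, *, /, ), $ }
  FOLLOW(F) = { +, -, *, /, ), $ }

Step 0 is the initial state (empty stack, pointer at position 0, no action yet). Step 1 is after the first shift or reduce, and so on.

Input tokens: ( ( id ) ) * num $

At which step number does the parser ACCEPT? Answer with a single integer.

Answer: 19

Derivation:
Step 1: shift (. Stack=[(] ptr=1 lookahead=( remaining=[( id ) ) * num $]
Step 2: shift (. Stack=[( (] ptr=2 lookahead=id remaining=[id ) ) * num $]
Step 3: shift id. Stack=[( ( id] ptr=3 lookahead=) remaining=[) ) * num $]
Step 4: reduce F->id. Stack=[( ( F] ptr=3 lookahead=) remaining=[) ) * num $]
Step 5: reduce T->F. Stack=[( ( T] ptr=3 lookahead=) remaining=[) ) * num $]
Step 6: reduce E->T. Stack=[( ( E] ptr=3 lookahead=) remaining=[) ) * num $]
Step 7: shift ). Stack=[( ( E )] ptr=4 lookahead=) remaining=[) * num $]
Step 8: reduce F->( E ). Stack=[( F] ptr=4 lookahead=) remaining=[) * num $]
Step 9: reduce T->F. Stack=[( T] ptr=4 lookahead=) remaining=[) * num $]
Step 10: reduce E->T. Stack=[( E] ptr=4 lookahead=) remaining=[) * num $]
Step 11: shift ). Stack=[( E )] ptr=5 lookahead=* remaining=[* num $]
Step 12: reduce F->( E ). Stack=[F] ptr=5 lookahead=* remaining=[* num $]
Step 13: reduce T->F. Stack=[T] ptr=5 lookahead=* remaining=[* num $]
Step 14: shift *. Stack=[T *] ptr=6 lookahead=num remaining=[num $]
Step 15: shift num. Stack=[T * num] ptr=7 lookahead=$ remaining=[$]
Step 16: reduce F->num. Stack=[T * F] ptr=7 lookahead=$ remaining=[$]
Step 17: reduce T->T * F. Stack=[T] ptr=7 lookahead=$ remaining=[$]
Step 18: reduce E->T. Stack=[E] ptr=7 lookahead=$ remaining=[$]
Step 19: accept. Stack=[E] ptr=7 lookahead=$ remaining=[$]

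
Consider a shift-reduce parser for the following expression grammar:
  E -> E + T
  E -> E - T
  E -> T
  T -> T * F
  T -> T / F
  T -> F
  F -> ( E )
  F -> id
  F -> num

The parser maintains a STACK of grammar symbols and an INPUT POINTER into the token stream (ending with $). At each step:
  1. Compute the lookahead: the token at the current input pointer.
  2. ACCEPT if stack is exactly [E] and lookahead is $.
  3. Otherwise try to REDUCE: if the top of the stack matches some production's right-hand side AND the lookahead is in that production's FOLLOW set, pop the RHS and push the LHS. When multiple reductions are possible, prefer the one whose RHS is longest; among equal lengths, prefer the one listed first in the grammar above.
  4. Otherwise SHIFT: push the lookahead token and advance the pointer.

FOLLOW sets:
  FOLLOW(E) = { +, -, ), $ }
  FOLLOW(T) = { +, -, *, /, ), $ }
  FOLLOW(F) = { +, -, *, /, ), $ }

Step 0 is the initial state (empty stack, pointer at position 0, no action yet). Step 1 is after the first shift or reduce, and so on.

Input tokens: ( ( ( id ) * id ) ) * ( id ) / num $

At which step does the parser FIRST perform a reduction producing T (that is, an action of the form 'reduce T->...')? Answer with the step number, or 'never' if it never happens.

Answer: 6

Derivation:
Step 1: shift (. Stack=[(] ptr=1 lookahead=( remaining=[( ( id ) * id ) ) * ( id ) / num $]
Step 2: shift (. Stack=[( (] ptr=2 lookahead=( remaining=[( id ) * id ) ) * ( id ) / num $]
Step 3: shift (. Stack=[( ( (] ptr=3 lookahead=id remaining=[id ) * id ) ) * ( id ) / num $]
Step 4: shift id. Stack=[( ( ( id] ptr=4 lookahead=) remaining=[) * id ) ) * ( id ) / num $]
Step 5: reduce F->id. Stack=[( ( ( F] ptr=4 lookahead=) remaining=[) * id ) ) * ( id ) / num $]
Step 6: reduce T->F. Stack=[( ( ( T] ptr=4 lookahead=) remaining=[) * id ) ) * ( id ) / num $]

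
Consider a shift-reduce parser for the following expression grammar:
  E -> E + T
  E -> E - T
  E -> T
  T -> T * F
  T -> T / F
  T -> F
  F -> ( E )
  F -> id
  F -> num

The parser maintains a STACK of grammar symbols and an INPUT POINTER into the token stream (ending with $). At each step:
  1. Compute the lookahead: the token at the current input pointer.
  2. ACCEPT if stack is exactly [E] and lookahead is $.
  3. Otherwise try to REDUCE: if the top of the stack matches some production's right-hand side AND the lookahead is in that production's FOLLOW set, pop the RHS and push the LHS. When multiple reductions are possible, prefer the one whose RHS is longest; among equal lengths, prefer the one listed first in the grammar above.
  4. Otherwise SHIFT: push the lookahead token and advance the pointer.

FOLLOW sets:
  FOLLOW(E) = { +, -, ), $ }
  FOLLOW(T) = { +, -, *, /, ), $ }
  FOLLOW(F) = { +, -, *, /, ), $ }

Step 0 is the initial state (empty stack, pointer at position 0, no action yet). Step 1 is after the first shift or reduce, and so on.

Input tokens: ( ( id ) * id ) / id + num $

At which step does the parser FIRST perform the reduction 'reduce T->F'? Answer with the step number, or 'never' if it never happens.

Step 1: shift (. Stack=[(] ptr=1 lookahead=( remaining=[( id ) * id ) / id + num $]
Step 2: shift (. Stack=[( (] ptr=2 lookahead=id remaining=[id ) * id ) / id + num $]
Step 3: shift id. Stack=[( ( id] ptr=3 lookahead=) remaining=[) * id ) / id + num $]
Step 4: reduce F->id. Stack=[( ( F] ptr=3 lookahead=) remaining=[) * id ) / id + num $]
Step 5: reduce T->F. Stack=[( ( T] ptr=3 lookahead=) remaining=[) * id ) / id + num $]

Answer: 5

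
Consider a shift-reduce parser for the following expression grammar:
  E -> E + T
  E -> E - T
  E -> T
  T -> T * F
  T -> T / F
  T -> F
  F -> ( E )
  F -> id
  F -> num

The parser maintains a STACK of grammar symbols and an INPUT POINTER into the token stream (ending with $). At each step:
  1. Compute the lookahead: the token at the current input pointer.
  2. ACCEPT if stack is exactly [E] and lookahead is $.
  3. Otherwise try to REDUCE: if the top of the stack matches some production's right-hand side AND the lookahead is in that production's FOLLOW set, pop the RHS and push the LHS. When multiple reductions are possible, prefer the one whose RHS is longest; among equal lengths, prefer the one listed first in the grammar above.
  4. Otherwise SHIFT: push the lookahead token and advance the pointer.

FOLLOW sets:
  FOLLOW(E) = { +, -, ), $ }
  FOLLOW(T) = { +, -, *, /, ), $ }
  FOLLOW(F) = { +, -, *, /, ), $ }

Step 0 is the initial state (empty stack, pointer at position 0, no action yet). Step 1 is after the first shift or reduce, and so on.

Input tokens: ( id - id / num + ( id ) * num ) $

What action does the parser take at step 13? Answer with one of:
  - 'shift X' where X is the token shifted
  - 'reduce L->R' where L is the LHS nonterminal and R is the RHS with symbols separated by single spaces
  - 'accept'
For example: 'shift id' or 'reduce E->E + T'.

Step 1: shift (. Stack=[(] ptr=1 lookahead=id remaining=[id - id / num + ( id ) * num ) $]
Step 2: shift id. Stack=[( id] ptr=2 lookahead=- remaining=[- id / num + ( id ) * num ) $]
Step 3: reduce F->id. Stack=[( F] ptr=2 lookahead=- remaining=[- id / num + ( id ) * num ) $]
Step 4: reduce T->F. Stack=[( T] ptr=2 lookahead=- remaining=[- id / num + ( id ) * num ) $]
Step 5: reduce E->T. Stack=[( E] ptr=2 lookahead=- remaining=[- id / num + ( id ) * num ) $]
Step 6: shift -. Stack=[( E -] ptr=3 lookahead=id remaining=[id / num + ( id ) * num ) $]
Step 7: shift id. Stack=[( E - id] ptr=4 lookahead=/ remaining=[/ num + ( id ) * num ) $]
Step 8: reduce F->id. Stack=[( E - F] ptr=4 lookahead=/ remaining=[/ num + ( id ) * num ) $]
Step 9: reduce T->F. Stack=[( E - T] ptr=4 lookahead=/ remaining=[/ num + ( id ) * num ) $]
Step 10: shift /. Stack=[( E - T /] ptr=5 lookahead=num remaining=[num + ( id ) * num ) $]
Step 11: shift num. Stack=[( E - T / num] ptr=6 lookahead=+ remaining=[+ ( id ) * num ) $]
Step 12: reduce F->num. Stack=[( E - T / F] ptr=6 lookahead=+ remaining=[+ ( id ) * num ) $]
Step 13: reduce T->T / F. Stack=[( E - T] ptr=6 lookahead=+ remaining=[+ ( id ) * num ) $]

Answer: reduce T->T / F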